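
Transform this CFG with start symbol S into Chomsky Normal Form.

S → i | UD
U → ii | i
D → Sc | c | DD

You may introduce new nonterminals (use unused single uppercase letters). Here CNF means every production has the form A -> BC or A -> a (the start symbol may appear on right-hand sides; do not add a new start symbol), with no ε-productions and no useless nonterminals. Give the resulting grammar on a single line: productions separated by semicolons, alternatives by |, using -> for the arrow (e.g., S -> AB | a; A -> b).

No ε-productions.
No unit productions to eliminate.
TERM: introduce A -> c, B -> i and substitute in every rule of length ≥2.

S -> i | UD; A -> c; B -> i; D -> c | DD | SA; U -> i | BB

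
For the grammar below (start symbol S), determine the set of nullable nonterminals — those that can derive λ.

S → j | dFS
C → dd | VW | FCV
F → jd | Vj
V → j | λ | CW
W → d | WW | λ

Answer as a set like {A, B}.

Directly nullable (have an ε-rule): {V, W}.
C is nullable via C -> VW (every symbol on the right is already known nullable).
Not nullable: F, S — each has a terminal in every rule's right-hand side or depends on a non-nullable symbol.

{C, V, W}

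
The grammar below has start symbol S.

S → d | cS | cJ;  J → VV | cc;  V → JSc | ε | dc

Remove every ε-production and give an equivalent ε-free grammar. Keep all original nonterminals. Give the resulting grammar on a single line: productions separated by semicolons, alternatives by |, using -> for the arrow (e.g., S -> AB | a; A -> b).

S -> c | d | cJ | cS; J -> V | VV | cc; V -> Sc | dc | JSc

Nullable set: {J, V}.
S -> cJ: J nullable, giving c | cJ.
J -> VV: V, V nullable, giving V | VV.
Drop V -> ε.
V -> JSc: J nullable, giving JSc | Sc.
Unchanged (no nullable symbols): S -> cS; S -> d; J -> cc; V -> dc.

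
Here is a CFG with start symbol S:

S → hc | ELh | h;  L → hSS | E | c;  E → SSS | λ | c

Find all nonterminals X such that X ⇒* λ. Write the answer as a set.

{E, L}

Directly nullable (have an ε-rule): {E}.
L is nullable via L -> E (every symbol on the right is already known nullable).
Not nullable: S — each has a terminal in every rule's right-hand side or depends on a non-nullable symbol.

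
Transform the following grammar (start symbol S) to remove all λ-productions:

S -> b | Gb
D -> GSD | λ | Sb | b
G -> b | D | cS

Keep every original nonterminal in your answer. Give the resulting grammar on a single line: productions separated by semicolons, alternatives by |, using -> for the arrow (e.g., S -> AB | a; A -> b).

Nullable set: {D, G}.
S -> Gb: G nullable, giving Gb | b.
Drop D -> λ.
D -> GSD: G, D nullable, giving GS | GSD | S | SD.
G -> D: D nullable, giving D.
Unchanged (no nullable symbols): S -> b; D -> Sb; D -> b; G -> b; G -> cS.

S -> b | Gb; D -> S | b | GS | SD | Sb | GSD; G -> D | b | cS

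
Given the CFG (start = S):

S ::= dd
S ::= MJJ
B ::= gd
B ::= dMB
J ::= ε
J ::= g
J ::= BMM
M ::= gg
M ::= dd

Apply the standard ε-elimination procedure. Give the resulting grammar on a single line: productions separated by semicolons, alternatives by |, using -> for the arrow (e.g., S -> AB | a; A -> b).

Nullable set: {J}.
S -> MJJ: J, J nullable, giving M | MJ | MJJ.
Drop J -> ε.
Unchanged (no nullable symbols): S -> dd; B -> dMB; B -> gd; J -> BMM; J -> g; M -> dd; M -> gg.

S -> M | MJ | dd | MJJ; B -> gd | dMB; J -> g | BMM; M -> dd | gg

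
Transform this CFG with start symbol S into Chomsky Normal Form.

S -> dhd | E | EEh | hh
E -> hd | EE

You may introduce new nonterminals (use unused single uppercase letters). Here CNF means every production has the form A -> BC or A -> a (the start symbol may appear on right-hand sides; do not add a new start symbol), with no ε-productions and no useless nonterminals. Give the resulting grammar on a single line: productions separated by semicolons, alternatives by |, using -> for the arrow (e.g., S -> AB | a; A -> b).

No ε-productions.
After unit-elimination: S -> EE | hd | hh | EEh | dhd; E -> EE | hd.
TERM: introduce B -> d, A -> h and substitute in every rule of length ≥2.
BIN: S -> BAB becomes S -> BC, C -> AB; S -> EEA becomes S -> ED, D -> EA.

S -> AA | AB | BC | ED | EE; A -> h; B -> d; C -> AB; D -> EA; E -> AB | EE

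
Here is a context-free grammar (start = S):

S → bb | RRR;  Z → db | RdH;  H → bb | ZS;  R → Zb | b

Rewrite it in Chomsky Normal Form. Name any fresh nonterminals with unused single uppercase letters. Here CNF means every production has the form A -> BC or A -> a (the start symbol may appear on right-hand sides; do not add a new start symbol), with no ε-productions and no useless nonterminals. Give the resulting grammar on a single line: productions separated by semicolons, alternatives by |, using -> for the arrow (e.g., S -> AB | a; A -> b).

No ε-productions.
No unit productions to eliminate.
TERM: introduce A -> b, B -> d and substitute in every rule of length ≥2.
BIN: S -> RRR becomes S -> RC, C -> RR; Z -> RBH becomes Z -> RD, D -> BH.

S -> AA | RC; A -> b; B -> d; C -> RR; D -> BH; H -> AA | ZS; R -> b | ZA; Z -> BA | RD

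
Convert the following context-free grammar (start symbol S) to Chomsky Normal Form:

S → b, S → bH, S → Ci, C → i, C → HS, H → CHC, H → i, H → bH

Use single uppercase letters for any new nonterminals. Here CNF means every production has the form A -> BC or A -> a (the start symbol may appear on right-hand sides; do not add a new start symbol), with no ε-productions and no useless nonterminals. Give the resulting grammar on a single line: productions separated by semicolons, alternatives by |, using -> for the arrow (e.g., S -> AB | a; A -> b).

No ε-productions.
No unit productions to eliminate.
TERM: introduce A -> b, B -> i and substitute in every rule of length ≥2.
BIN: H -> CHC becomes H -> CD, D -> HC.

S -> b | AH | CB; A -> b; B -> i; C -> i | HS; D -> HC; H -> i | AH | CD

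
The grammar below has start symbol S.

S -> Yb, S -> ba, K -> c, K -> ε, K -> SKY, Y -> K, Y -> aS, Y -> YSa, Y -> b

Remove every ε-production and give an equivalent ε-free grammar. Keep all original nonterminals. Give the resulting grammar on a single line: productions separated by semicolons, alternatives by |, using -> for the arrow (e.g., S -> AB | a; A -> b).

Nullable set: {K, Y}.
S -> Yb: Y nullable, giving Yb | b.
Drop K -> ε.
K -> SKY: K, Y nullable, giving S | SK | SKY | SY.
Y -> K: K nullable, giving K.
Y -> YSa: Y nullable, giving Sa | YSa.
Unchanged (no nullable symbols): S -> ba; K -> c; Y -> aS; Y -> b.

S -> b | Yb | ba; K -> S | c | SK | SY | SKY; Y -> K | b | Sa | aS | YSa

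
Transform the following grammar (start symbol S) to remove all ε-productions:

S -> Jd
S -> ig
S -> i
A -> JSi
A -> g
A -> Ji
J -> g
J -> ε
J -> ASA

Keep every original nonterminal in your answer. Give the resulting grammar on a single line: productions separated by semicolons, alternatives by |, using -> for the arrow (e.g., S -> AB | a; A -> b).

Nullable set: {J}.
S -> Jd: J nullable, giving Jd | d.
A -> JSi: J nullable, giving JSi | Si.
A -> Ji: J nullable, giving Ji | i.
Drop J -> ε.
Unchanged (no nullable symbols): S -> i; S -> ig; A -> g; J -> ASA; J -> g.

S -> d | i | Jd | ig; A -> g | i | Ji | Si | JSi; J -> g | ASA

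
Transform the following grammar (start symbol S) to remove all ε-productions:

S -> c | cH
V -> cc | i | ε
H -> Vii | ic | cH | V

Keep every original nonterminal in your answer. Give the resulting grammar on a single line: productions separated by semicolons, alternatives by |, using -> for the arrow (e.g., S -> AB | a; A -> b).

S -> c | cH; H -> V | c | cH | ic | ii | Vii; V -> i | cc

Nullable set: {H, V}.
S -> cH: H nullable, giving c | cH.
H -> V: V nullable, giving V.
H -> Vii: V nullable, giving Vii | ii.
H -> cH: H nullable, giving c | cH.
Drop V -> ε.
Unchanged (no nullable symbols): S -> c; H -> ic; V -> cc; V -> i.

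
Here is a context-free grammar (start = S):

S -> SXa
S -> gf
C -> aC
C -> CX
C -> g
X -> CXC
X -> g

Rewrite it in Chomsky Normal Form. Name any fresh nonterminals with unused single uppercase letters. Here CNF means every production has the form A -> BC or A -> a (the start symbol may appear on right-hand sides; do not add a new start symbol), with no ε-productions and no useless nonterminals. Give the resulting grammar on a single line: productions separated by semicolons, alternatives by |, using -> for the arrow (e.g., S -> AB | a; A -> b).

S -> BD | SE; A -> a; B -> g; C -> g | AC | CX; D -> f; E -> XA; F -> XC; X -> g | CF

No ε-productions.
No unit productions to eliminate.
TERM: introduce A -> a, D -> f, B -> g and substitute in every rule of length ≥2.
BIN: S -> SXA becomes S -> SE, E -> XA; X -> CXC becomes X -> CF, F -> XC.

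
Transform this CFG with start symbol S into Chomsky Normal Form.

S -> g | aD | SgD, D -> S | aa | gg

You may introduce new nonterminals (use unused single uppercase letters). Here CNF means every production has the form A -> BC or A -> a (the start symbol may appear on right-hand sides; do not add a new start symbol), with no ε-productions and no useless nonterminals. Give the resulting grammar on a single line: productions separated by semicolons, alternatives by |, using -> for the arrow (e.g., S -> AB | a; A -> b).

No ε-productions.
After unit-elimination: S -> g | aD | SgD; D -> g | aD | aa | gg | SgD.
TERM: introduce B -> a, A -> g and substitute in every rule of length ≥2.
BIN: D -> SAD becomes D -> SC, C -> AD; S -> SAD becomes S -> SE, E -> AD.

S -> g | BD | SE; A -> g; B -> a; C -> AD; D -> g | AA | BB | BD | SC; E -> AD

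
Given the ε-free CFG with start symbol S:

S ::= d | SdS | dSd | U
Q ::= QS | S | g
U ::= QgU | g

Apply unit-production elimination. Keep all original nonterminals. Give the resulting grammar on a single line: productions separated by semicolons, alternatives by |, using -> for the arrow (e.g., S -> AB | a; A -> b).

S -> d | g | QgU | SdS | dSd; Q -> d | g | QS | QgU | SdS | dSd; U -> g | QgU

Unit productions: Q->S, S->U.
Unit pairs (A ⇒* B via units): (Q,S), (Q,U), (S,U).
S: inherits non-unit rules of {S, U} → QgU | SdS | d | dSd | g.
Q: inherits non-unit rules of {Q, S, U} → QS | QgU | SdS | d | dSd | g.
U: inherits non-unit rules of {U} → QgU | g.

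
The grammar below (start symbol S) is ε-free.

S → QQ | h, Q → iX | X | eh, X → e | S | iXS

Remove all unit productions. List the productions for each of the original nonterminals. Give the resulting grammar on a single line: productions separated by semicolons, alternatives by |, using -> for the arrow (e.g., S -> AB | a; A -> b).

S -> h | QQ; Q -> e | h | QQ | eh | iX | iXS; X -> e | h | QQ | iXS

Unit productions: Q->X, X->S.
Unit pairs (A ⇒* B via units): (Q,S), (Q,X), (X,S).
S: inherits non-unit rules of {S} → QQ | h.
Q: inherits non-unit rules of {Q, S, X} → QQ | e | eh | h | iX | iXS.
X: inherits non-unit rules of {S, X} → QQ | e | h | iXS.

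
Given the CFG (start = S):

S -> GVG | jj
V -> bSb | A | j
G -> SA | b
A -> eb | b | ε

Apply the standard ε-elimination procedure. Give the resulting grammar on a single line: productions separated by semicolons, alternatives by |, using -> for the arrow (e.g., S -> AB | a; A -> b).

S -> GG | jj | GVG; A -> b | eb; G -> S | b | SA; V -> A | j | bSb

Nullable set: {A, V}.
S -> GVG: V nullable, giving GG | GVG.
Drop A -> ε.
G -> SA: A nullable, giving S | SA.
V -> A: A nullable, giving A.
Unchanged (no nullable symbols): S -> jj; A -> b; A -> eb; G -> b; V -> bSb; V -> j.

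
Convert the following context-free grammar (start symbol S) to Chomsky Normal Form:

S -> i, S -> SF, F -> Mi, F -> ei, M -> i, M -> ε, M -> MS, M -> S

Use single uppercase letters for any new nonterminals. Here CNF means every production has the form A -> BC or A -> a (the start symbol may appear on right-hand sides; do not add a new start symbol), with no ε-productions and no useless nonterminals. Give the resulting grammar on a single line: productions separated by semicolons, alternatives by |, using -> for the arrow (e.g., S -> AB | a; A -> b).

S -> i | SF; A -> i; B -> e; F -> i | BA | MA; M -> i | MS | SF

Nullable: {M}; after ε-elimination: S -> i | SF; F -> i | Mi | ei; M -> S | i | MS.
After unit-elimination: S -> i | SF; F -> i | Mi | ei; M -> i | MS | SF.
TERM: introduce B -> e, A -> i and substitute in every rule of length ≥2.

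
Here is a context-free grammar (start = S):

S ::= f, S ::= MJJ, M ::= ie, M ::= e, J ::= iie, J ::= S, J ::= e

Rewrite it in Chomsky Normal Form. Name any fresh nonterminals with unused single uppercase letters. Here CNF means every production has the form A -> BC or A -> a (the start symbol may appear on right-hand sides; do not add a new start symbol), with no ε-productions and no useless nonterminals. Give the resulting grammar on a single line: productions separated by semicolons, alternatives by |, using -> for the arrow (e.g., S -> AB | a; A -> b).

S -> f | ME; A -> i; B -> e; C -> AB; D -> JJ; E -> JJ; J -> e | f | AC | MD; M -> e | AB

No ε-productions.
After unit-elimination: S -> f | MJJ; J -> e | f | MJJ | iie; M -> e | ie.
TERM: introduce B -> e, A -> i and substitute in every rule of length ≥2.
BIN: J -> AAB becomes J -> AC, C -> AB; J -> MJJ becomes J -> MD, D -> JJ; S -> MJJ becomes S -> ME, E -> JJ.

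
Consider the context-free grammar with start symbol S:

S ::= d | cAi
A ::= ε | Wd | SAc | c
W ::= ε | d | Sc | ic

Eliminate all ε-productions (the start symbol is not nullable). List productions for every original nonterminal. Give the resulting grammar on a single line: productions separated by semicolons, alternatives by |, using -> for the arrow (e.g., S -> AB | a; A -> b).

Nullable set: {A, W}.
S -> cAi: A nullable, giving cAi | ci.
Drop A -> ε.
A -> SAc: A nullable, giving SAc | Sc.
A -> Wd: W nullable, giving Wd | d.
Drop W -> ε.
Unchanged (no nullable symbols): S -> d; A -> c; W -> Sc; W -> d; W -> ic.

S -> d | ci | cAi; A -> c | d | Sc | Wd | SAc; W -> d | Sc | ic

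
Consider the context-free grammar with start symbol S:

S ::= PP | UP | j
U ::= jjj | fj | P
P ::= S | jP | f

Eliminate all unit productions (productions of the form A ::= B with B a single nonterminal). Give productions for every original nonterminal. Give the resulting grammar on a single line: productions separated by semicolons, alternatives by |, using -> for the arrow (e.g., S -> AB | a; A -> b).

S -> j | PP | UP; P -> f | j | PP | UP | jP; U -> f | j | PP | UP | fj | jP | jjj

Unit productions: P->S, U->P.
Unit pairs (A ⇒* B via units): (P,S), (U,P), (U,S).
S: inherits non-unit rules of {S} → PP | UP | j.
P: inherits non-unit rules of {P, S} → PP | UP | f | j | jP.
U: inherits non-unit rules of {P, S, U} → PP | UP | f | fj | j | jP | jjj.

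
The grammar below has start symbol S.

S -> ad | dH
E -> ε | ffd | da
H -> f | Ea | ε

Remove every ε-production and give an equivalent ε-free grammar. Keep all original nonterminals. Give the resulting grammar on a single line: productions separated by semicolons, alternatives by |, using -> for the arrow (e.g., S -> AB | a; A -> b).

S -> d | ad | dH; E -> da | ffd; H -> a | f | Ea

Nullable set: {E, H}.
S -> dH: H nullable, giving d | dH.
Drop E -> ε.
Drop H -> ε.
H -> Ea: E nullable, giving Ea | a.
Unchanged (no nullable symbols): S -> ad; E -> da; E -> ffd; H -> f.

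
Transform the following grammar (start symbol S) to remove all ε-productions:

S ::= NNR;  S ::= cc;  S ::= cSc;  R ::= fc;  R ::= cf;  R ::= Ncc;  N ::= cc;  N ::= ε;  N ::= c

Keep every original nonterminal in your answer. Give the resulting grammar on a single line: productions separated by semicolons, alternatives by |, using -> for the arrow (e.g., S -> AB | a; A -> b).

Nullable set: {N}.
S -> NNR: N, N nullable, giving NNR | NR | R.
Drop N -> ε.
R -> Ncc: N nullable, giving Ncc | cc.
Unchanged (no nullable symbols): S -> cSc; S -> cc; N -> c; N -> cc; R -> cf; R -> fc.

S -> R | NR | cc | NNR | cSc; N -> c | cc; R -> cc | cf | fc | Ncc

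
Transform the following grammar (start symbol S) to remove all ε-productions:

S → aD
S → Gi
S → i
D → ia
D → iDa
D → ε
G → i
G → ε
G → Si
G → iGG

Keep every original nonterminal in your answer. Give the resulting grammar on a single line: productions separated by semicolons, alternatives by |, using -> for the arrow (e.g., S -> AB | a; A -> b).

S -> a | i | Gi | aD; D -> ia | iDa; G -> i | Si | iG | iGG

Nullable set: {D, G}.
S -> Gi: G nullable, giving Gi | i.
S -> aD: D nullable, giving a | aD.
Drop D -> ε.
D -> iDa: D nullable, giving iDa | ia.
Drop G -> ε.
G -> iGG: G, G nullable, giving i | iG | iGG.
Unchanged (no nullable symbols): S -> i; D -> ia; G -> Si; G -> i.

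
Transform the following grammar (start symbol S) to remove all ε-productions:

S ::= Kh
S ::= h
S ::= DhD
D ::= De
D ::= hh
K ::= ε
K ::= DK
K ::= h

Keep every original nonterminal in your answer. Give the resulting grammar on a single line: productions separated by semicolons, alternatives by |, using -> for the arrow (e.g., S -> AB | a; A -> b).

Nullable set: {K}.
S -> Kh: K nullable, giving Kh | h.
Drop K -> ε.
K -> DK: K nullable, giving D | DK.
Unchanged (no nullable symbols): S -> DhD; S -> h; D -> De; D -> hh; K -> h.

S -> h | Kh | DhD; D -> De | hh; K -> D | h | DK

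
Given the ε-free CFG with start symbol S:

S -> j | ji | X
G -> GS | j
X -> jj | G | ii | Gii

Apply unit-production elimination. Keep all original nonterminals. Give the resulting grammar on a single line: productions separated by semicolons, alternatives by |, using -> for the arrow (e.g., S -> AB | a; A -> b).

S -> j | GS | ii | ji | jj | Gii; G -> j | GS; X -> j | GS | ii | jj | Gii

Unit productions: S->X, X->G.
Unit pairs (A ⇒* B via units): (S,G), (S,X), (X,G).
S: inherits non-unit rules of {G, S, X} → GS | Gii | ii | j | ji | jj.
G: inherits non-unit rules of {G} → GS | j.
X: inherits non-unit rules of {G, X} → GS | Gii | ii | j | jj.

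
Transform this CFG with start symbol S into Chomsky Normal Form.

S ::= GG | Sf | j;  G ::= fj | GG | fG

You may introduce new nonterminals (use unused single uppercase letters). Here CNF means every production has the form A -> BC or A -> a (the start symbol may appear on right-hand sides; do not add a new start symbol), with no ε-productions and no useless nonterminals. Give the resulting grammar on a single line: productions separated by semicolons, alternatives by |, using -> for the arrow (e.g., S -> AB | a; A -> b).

S -> j | GG | SA; A -> f; B -> j; G -> AB | AG | GG

No ε-productions.
No unit productions to eliminate.
TERM: introduce A -> f, B -> j and substitute in every rule of length ≥2.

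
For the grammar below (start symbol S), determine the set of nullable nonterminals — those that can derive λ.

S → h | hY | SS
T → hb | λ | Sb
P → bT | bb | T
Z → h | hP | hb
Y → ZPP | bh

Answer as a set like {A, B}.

{P, T}

Directly nullable (have an ε-rule): {T}.
P is nullable via P -> T (every symbol on the right is already known nullable).
Not nullable: S, Y, Z — each has a terminal in every rule's right-hand side or depends on a non-nullable symbol.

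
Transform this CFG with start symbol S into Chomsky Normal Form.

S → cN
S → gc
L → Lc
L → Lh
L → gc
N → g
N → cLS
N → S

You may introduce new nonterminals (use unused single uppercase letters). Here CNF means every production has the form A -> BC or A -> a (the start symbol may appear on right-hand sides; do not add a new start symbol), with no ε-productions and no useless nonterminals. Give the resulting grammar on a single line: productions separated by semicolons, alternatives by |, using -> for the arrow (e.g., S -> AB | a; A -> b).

No ε-productions.
After unit-elimination: S -> cN | gc; L -> Lc | Lh | gc; N -> g | cN | gc | cLS.
TERM: introduce A -> c, C -> g, B -> h and substitute in every rule of length ≥2.
BIN: N -> ALS becomes N -> AD, D -> LS.

S -> AN | CA; A -> c; B -> h; C -> g; D -> LS; L -> CA | LA | LB; N -> g | AD | AN | CA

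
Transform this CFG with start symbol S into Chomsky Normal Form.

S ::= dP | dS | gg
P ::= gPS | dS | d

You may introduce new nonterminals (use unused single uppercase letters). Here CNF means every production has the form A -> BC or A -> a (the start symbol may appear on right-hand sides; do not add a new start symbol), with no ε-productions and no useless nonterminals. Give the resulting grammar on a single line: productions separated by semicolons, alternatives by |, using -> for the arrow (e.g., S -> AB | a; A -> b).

No ε-productions.
No unit productions to eliminate.
TERM: introduce A -> d, B -> g and substitute in every rule of length ≥2.
BIN: P -> BPS becomes P -> BC, C -> PS.

S -> AP | AS | BB; A -> d; B -> g; C -> PS; P -> d | AS | BC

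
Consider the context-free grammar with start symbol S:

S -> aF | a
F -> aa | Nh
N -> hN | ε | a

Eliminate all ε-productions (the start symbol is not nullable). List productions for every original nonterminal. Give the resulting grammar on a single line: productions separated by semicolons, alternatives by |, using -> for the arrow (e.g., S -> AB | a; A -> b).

S -> a | aF; F -> h | Nh | aa; N -> a | h | hN

Nullable set: {N}.
F -> Nh: N nullable, giving Nh | h.
Drop N -> ε.
N -> hN: N nullable, giving h | hN.
Unchanged (no nullable symbols): S -> a; S -> aF; F -> aa; N -> a.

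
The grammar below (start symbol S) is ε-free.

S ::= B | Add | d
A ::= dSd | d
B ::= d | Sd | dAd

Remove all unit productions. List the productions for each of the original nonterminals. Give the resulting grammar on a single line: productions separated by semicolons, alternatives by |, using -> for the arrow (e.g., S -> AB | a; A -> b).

Unit productions: S->B.
Unit pairs (A ⇒* B via units): (S,B).
S: inherits non-unit rules of {B, S} → Add | Sd | d | dAd.
A: inherits non-unit rules of {A} → d | dSd.
B: inherits non-unit rules of {B} → Sd | d | dAd.

S -> d | Sd | Add | dAd; A -> d | dSd; B -> d | Sd | dAd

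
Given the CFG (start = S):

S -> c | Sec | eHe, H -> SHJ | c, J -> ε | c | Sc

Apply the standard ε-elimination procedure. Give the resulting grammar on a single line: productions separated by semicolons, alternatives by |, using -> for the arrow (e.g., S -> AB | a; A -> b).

S -> c | Sec | eHe; H -> c | SH | SHJ; J -> c | Sc

Nullable set: {J}.
H -> SHJ: J nullable, giving SH | SHJ.
Drop J -> ε.
Unchanged (no nullable symbols): S -> Sec; S -> c; S -> eHe; H -> c; J -> Sc; J -> c.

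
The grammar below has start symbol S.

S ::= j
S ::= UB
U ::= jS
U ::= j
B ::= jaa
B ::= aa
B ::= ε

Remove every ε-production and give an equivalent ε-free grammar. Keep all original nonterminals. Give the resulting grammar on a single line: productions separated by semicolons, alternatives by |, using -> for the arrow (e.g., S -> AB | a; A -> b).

S -> U | j | UB; B -> aa | jaa; U -> j | jS

Nullable set: {B}.
S -> UB: B nullable, giving U | UB.
Drop B -> ε.
Unchanged (no nullable symbols): S -> j; B -> aa; B -> jaa; U -> j; U -> jS.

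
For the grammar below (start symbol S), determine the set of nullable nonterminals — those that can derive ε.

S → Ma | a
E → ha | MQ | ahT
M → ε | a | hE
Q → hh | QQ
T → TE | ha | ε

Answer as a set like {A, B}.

Directly nullable (have an ε-rule): {M, T}.
Not nullable: E, Q, S — each has a terminal in every rule's right-hand side or depends on a non-nullable symbol.

{M, T}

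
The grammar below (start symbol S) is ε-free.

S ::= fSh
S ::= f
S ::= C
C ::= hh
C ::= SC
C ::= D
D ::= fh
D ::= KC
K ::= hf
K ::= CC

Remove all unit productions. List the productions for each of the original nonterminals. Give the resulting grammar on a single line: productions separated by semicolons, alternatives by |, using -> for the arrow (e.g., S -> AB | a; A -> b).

Unit productions: C->D, S->C.
Unit pairs (A ⇒* B via units): (C,D), (S,C), (S,D).
S: inherits non-unit rules of {C, D, S} → KC | SC | f | fSh | fh | hh.
C: inherits non-unit rules of {C, D} → KC | SC | fh | hh.
D: inherits non-unit rules of {D} → KC | fh.
K: inherits non-unit rules of {K} → CC | hf.

S -> f | KC | SC | fh | hh | fSh; C -> KC | SC | fh | hh; D -> KC | fh; K -> CC | hf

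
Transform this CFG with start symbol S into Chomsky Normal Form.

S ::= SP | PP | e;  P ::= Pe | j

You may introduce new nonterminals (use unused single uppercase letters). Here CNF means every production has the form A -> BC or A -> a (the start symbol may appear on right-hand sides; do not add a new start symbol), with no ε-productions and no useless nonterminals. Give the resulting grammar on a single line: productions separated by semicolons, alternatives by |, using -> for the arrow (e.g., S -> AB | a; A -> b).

S -> e | PP | SP; A -> e; P -> j | PA

No ε-productions.
No unit productions to eliminate.
TERM: introduce A -> e and substitute in every rule of length ≥2.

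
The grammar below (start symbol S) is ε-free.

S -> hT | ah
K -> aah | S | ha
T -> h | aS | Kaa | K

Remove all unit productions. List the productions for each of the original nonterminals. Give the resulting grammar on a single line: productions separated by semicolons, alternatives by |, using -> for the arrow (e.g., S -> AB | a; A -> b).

S -> ah | hT; K -> ah | hT | ha | aah; T -> h | aS | ah | hT | ha | Kaa | aah

Unit productions: K->S, T->K.
Unit pairs (A ⇒* B via units): (K,S), (T,K), (T,S).
S: inherits non-unit rules of {S} → ah | hT.
K: inherits non-unit rules of {K, S} → aah | ah | hT | ha.
T: inherits non-unit rules of {K, S, T} → Kaa | aS | aah | ah | h | hT | ha.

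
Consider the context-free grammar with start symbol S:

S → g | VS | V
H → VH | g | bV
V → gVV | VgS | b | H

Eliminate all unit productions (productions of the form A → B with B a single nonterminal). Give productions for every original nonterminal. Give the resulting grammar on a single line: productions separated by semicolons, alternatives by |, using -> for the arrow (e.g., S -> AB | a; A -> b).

S -> b | g | VH | VS | bV | VgS | gVV; H -> g | VH | bV; V -> b | g | VH | bV | VgS | gVV

Unit productions: S->V, V->H.
Unit pairs (A ⇒* B via units): (S,H), (S,V), (V,H).
S: inherits non-unit rules of {H, S, V} → VH | VS | VgS | b | bV | g | gVV.
H: inherits non-unit rules of {H} → VH | bV | g.
V: inherits non-unit rules of {H, V} → VH | VgS | b | bV | g | gVV.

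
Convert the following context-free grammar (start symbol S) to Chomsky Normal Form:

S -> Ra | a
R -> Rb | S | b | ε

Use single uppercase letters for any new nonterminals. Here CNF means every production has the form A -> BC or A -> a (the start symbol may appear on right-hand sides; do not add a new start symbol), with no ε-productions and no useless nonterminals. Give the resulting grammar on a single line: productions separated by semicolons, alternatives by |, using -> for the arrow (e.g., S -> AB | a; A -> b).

Nullable: {R}; after ε-elimination: S -> a | Ra; R -> S | b | Rb.
After unit-elimination: S -> a | Ra; R -> a | b | Ra | Rb.
TERM: introduce A -> a, B -> b and substitute in every rule of length ≥2.

S -> a | RA; A -> a; B -> b; R -> a | b | RA | RB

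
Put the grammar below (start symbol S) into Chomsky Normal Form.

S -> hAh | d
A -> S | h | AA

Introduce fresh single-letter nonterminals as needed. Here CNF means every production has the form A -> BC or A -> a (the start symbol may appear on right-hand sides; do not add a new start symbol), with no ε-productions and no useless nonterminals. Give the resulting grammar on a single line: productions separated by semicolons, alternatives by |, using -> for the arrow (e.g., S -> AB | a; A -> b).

No ε-productions.
After unit-elimination: S -> d | hAh; A -> d | h | AA | hAh.
TERM: introduce B -> h and substitute in every rule of length ≥2.
BIN: A -> BAB becomes A -> BC, C -> AB; S -> BAB becomes S -> BD, D -> AB.

S -> d | BD; A -> d | h | AA | BC; B -> h; C -> AB; D -> AB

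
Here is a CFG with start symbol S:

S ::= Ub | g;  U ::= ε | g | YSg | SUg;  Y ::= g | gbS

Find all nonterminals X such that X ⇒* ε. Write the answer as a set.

Directly nullable (have an ε-rule): {U}.
Not nullable: S, Y — each has a terminal in every rule's right-hand side or depends on a non-nullable symbol.

{U}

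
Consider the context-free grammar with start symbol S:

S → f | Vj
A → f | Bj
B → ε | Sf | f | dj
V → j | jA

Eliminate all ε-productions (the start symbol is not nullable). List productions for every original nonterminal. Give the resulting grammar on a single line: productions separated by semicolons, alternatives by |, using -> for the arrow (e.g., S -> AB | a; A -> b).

S -> f | Vj; A -> f | j | Bj; B -> f | Sf | dj; V -> j | jA

Nullable set: {B}.
A -> Bj: B nullable, giving Bj | j.
Drop B -> ε.
Unchanged (no nullable symbols): S -> Vj; S -> f; A -> f; B -> Sf; B -> dj; B -> f; V -> j; V -> jA.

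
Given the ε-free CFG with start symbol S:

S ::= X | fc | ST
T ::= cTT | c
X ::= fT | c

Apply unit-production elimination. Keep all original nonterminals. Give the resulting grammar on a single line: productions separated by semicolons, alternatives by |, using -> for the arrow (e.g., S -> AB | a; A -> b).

Unit productions: S->X.
Unit pairs (A ⇒* B via units): (S,X).
S: inherits non-unit rules of {S, X} → ST | c | fT | fc.
T: inherits non-unit rules of {T} → c | cTT.
X: inherits non-unit rules of {X} → c | fT.

S -> c | ST | fT | fc; T -> c | cTT; X -> c | fT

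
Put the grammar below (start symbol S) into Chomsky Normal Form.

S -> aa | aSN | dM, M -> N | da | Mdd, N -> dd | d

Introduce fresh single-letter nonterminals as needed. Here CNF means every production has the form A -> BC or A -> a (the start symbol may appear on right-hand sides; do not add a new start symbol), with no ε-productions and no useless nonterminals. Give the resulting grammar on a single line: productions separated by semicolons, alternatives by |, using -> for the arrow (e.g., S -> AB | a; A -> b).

S -> AM | BB | BD; A -> d; B -> a; C -> AA; D -> SN; M -> d | AA | AB | MC; N -> d | AA

No ε-productions.
After unit-elimination: S -> aa | dM | aSN; M -> d | da | dd | Mdd; N -> d | dd.
TERM: introduce B -> a, A -> d and substitute in every rule of length ≥2.
BIN: M -> MAA becomes M -> MC, C -> AA; S -> BSN becomes S -> BD, D -> SN.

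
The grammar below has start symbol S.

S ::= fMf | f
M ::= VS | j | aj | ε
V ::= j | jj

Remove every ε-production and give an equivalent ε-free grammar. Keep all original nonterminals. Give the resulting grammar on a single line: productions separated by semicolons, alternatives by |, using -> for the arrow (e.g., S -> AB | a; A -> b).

Nullable set: {M}.
S -> fMf: M nullable, giving fMf | ff.
Drop M -> ε.
Unchanged (no nullable symbols): S -> f; M -> VS; M -> aj; M -> j; V -> j; V -> jj.

S -> f | ff | fMf; M -> j | VS | aj; V -> j | jj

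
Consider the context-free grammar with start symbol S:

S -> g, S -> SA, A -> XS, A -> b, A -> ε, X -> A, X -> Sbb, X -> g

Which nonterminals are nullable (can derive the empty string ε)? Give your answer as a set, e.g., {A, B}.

Directly nullable (have an ε-rule): {A}.
X is nullable via X -> A (every symbol on the right is already known nullable).
Not nullable: S — each has a terminal in every rule's right-hand side or depends on a non-nullable symbol.

{A, X}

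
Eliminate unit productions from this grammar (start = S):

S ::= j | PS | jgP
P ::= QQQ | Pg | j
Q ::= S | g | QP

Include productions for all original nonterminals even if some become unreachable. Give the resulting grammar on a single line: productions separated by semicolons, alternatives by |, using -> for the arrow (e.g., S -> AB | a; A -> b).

S -> j | PS | jgP; P -> j | Pg | QQQ; Q -> g | j | PS | QP | jgP

Unit productions: Q->S.
Unit pairs (A ⇒* B via units): (Q,S).
S: inherits non-unit rules of {S} → PS | j | jgP.
P: inherits non-unit rules of {P} → Pg | QQQ | j.
Q: inherits non-unit rules of {Q, S} → PS | QP | g | j | jgP.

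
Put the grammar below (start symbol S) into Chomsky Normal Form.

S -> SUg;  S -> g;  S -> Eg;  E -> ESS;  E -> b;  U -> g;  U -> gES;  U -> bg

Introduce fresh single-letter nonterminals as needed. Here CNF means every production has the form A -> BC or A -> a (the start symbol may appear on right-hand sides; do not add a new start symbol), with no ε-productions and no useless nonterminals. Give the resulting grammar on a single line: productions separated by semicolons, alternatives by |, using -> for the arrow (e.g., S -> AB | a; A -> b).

No ε-productions.
No unit productions to eliminate.
TERM: introduce B -> b, A -> g and substitute in every rule of length ≥2.
BIN: E -> ESS becomes E -> EC, C -> SS; S -> SUA becomes S -> SD, D -> UA; U -> AES becomes U -> AF, F -> ES.

S -> g | EA | SD; A -> g; B -> b; C -> SS; D -> UA; E -> b | EC; F -> ES; U -> g | AF | BA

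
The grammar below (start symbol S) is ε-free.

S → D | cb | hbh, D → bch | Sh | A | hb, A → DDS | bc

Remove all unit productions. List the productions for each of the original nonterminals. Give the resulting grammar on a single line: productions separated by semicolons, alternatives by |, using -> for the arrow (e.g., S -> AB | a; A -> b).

Unit productions: D->A, S->D.
Unit pairs (A ⇒* B via units): (D,A), (S,A), (S,D).
S: inherits non-unit rules of {A, D, S} → DDS | Sh | bc | bch | cb | hb | hbh.
A: inherits non-unit rules of {A} → DDS | bc.
D: inherits non-unit rules of {A, D} → DDS | Sh | bc | bch | hb.

S -> Sh | bc | cb | hb | DDS | bch | hbh; A -> bc | DDS; D -> Sh | bc | hb | DDS | bch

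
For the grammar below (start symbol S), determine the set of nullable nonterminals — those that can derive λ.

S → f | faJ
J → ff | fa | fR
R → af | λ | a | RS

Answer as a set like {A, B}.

Directly nullable (have an ε-rule): {R}.
Not nullable: J, S — each has a terminal in every rule's right-hand side or depends on a non-nullable symbol.

{R}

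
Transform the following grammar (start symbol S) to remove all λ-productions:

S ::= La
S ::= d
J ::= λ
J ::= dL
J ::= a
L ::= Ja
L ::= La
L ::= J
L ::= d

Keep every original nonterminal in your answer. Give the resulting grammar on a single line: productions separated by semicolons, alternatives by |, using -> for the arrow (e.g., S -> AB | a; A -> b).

Nullable set: {J, L}.
S -> La: L nullable, giving La | a.
Drop J -> λ.
J -> dL: L nullable, giving d | dL.
L -> J: J nullable, giving J.
L -> Ja: J nullable, giving Ja | a.
L -> La: L nullable, giving La | a.
Unchanged (no nullable symbols): S -> d; J -> a; L -> d.

S -> a | d | La; J -> a | d | dL; L -> J | a | d | Ja | La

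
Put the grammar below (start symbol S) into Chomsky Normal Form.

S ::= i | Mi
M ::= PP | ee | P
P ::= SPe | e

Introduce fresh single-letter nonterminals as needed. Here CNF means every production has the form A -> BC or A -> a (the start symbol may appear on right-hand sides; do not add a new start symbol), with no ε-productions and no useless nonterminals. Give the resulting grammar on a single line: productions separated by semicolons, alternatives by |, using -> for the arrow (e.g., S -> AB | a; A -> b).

S -> i | MB; A -> e; B -> i; C -> PA; D -> PA; M -> e | AA | PP | SC; P -> e | SD

No ε-productions.
After unit-elimination: S -> i | Mi; M -> e | PP | ee | SPe; P -> e | SPe.
TERM: introduce A -> e, B -> i and substitute in every rule of length ≥2.
BIN: M -> SPA becomes M -> SC, C -> PA; P -> SPA becomes P -> SD, D -> PA.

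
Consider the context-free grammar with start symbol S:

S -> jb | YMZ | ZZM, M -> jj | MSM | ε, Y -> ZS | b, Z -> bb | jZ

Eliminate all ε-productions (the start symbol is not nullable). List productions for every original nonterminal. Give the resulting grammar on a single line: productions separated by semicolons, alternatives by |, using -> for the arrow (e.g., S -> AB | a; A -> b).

Nullable set: {M}.
S -> YMZ: M nullable, giving YMZ | YZ.
S -> ZZM: M nullable, giving ZZ | ZZM.
Drop M -> ε.
M -> MSM: M, M nullable, giving MS | MSM | S | SM.
Unchanged (no nullable symbols): S -> jb; M -> jj; Y -> ZS; Y -> b; Z -> bb; Z -> jZ.

S -> YZ | ZZ | jb | YMZ | ZZM; M -> S | MS | SM | jj | MSM; Y -> b | ZS; Z -> bb | jZ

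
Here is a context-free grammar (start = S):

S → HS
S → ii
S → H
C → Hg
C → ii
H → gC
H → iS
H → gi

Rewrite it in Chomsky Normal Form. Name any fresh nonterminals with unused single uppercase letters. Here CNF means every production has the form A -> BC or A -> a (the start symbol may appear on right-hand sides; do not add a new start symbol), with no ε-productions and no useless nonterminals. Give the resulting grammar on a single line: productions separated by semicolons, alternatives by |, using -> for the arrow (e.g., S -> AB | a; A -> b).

S -> AB | AC | BB | BS | HS; A -> g; B -> i; C -> BB | HA; H -> AB | AC | BS

No ε-productions.
After unit-elimination: S -> HS | gC | gi | iS | ii; C -> Hg | ii; H -> gC | gi | iS.
TERM: introduce A -> g, B -> i and substitute in every rule of length ≥2.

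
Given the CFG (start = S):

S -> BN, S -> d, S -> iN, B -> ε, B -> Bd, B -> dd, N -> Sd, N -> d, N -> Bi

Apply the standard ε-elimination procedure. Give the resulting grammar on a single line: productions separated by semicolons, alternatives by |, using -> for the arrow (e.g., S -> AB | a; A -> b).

Nullable set: {B}.
S -> BN: B nullable, giving BN | N.
Drop B -> ε.
B -> Bd: B nullable, giving Bd | d.
N -> Bi: B nullable, giving Bi | i.
Unchanged (no nullable symbols): S -> d; S -> iN; B -> dd; N -> Sd; N -> d.

S -> N | d | BN | iN; B -> d | Bd | dd; N -> d | i | Bi | Sd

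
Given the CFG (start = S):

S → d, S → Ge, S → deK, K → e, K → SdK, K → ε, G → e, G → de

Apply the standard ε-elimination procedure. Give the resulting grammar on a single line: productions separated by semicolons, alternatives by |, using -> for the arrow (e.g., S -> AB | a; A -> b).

Nullable set: {K}.
S -> deK: K nullable, giving de | deK.
Drop K -> ε.
K -> SdK: K nullable, giving Sd | SdK.
Unchanged (no nullable symbols): S -> Ge; S -> d; G -> de; G -> e; K -> e.

S -> d | Ge | de | deK; G -> e | de; K -> e | Sd | SdK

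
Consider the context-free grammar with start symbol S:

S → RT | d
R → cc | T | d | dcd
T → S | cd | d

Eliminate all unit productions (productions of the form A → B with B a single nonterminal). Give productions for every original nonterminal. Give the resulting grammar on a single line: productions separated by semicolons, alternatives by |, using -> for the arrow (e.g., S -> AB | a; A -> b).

Unit productions: R->T, T->S.
Unit pairs (A ⇒* B via units): (R,S), (R,T), (T,S).
S: inherits non-unit rules of {S} → RT | d.
R: inherits non-unit rules of {R, S, T} → RT | cc | cd | d | dcd.
T: inherits non-unit rules of {S, T} → RT | cd | d.

S -> d | RT; R -> d | RT | cc | cd | dcd; T -> d | RT | cd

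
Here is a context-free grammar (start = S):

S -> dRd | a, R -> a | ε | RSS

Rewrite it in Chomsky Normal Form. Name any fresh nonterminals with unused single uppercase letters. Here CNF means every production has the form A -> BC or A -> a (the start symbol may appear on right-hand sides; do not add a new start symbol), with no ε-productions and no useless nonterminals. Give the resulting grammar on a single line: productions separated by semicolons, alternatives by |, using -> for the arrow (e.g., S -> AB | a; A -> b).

Nullable: {R}; after ε-elimination: S -> a | dd | dRd; R -> a | SS | RSS.
No unit productions to eliminate.
TERM: introduce A -> d and substitute in every rule of length ≥2.
BIN: R -> RSS becomes R -> RB, B -> SS; S -> ARA becomes S -> AC, C -> RA.

S -> a | AA | AC; A -> d; B -> SS; C -> RA; R -> a | RB | SS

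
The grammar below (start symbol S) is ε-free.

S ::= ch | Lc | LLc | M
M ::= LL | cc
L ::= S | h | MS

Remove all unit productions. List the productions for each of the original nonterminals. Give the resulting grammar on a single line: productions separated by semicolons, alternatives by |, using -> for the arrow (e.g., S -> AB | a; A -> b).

Unit productions: L->S, S->M.
Unit pairs (A ⇒* B via units): (L,M), (L,S), (S,M).
S: inherits non-unit rules of {M, S} → LL | LLc | Lc | cc | ch.
L: inherits non-unit rules of {L, M, S} → LL | LLc | Lc | MS | cc | ch | h.
M: inherits non-unit rules of {M} → LL | cc.

S -> LL | Lc | cc | ch | LLc; L -> h | LL | Lc | MS | cc | ch | LLc; M -> LL | cc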